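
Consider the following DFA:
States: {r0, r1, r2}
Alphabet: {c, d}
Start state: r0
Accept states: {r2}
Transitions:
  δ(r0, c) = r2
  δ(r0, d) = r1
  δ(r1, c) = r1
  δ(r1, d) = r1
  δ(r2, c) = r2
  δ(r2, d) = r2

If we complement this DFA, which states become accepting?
Complement accept states = All states \ Original accept states
= {r0, r1, r2} \ {r2}
{r0, r1}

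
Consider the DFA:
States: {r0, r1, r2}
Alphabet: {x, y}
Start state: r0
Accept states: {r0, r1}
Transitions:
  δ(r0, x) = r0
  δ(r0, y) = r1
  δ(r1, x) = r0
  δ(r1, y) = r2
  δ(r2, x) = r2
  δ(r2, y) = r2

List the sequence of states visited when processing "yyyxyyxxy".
read 'y': r0 → r1
  read 'y': r1 → r2
  read 'y': r2 → r2
  read 'x': r2 → r2
  read 'y': r2 → r2
  read 'y': r2 → r2
  read 'x': r2 → r2
  read 'x': r2 → r2
  read 'y': r2 → r2
r0 -> r1 -> r2 -> r2 -> r2 -> r2 -> r2 -> r2 -> r2 -> r2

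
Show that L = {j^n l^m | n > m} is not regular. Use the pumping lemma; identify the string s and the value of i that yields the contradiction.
Assume L is regular with pumping length p. Idea: pumping down the j-block drops the j-count to at most the l-count.
Choose s = j^(p+1) l^p ∈ L (|s| = 2p+1 ≥ p). By the pumping lemma, s = xyz with |xy| ≤ p, |y| > 0, so y = j^k with k ≥ 1. Take i = 0: xz = j^(p+1−k) l^p. Since k ≥ 1, p+1−k ≤ p, so the number of j's is no longer strictly greater than the number of l's, hence xz ∉ L.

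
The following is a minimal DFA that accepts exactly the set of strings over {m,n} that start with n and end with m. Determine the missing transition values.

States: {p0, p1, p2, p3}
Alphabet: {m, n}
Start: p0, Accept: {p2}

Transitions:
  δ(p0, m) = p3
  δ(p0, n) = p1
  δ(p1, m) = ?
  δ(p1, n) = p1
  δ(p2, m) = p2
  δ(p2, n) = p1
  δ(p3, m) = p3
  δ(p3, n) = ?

From the language and accept set, identify what each state tracks — p0: no input read; p1: started with n, last symbol n; p2: started with n, last symbol m; p3: started with m (dead).
Each missing δ(q, a) is the state matching the new tracked value after reading a.
δ(p1, m) = p2; δ(p3, n) = p3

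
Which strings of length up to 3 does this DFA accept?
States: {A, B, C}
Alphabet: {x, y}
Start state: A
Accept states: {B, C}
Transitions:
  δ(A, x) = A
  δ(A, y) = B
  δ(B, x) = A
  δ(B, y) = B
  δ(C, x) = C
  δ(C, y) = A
y, xy, yy, xxy, xyy, yxy, yyy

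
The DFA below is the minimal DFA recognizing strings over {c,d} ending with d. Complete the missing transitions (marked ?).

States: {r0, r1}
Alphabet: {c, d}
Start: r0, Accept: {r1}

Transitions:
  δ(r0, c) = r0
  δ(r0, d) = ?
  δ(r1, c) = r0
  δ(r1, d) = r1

From the language and accept set, identify what each state tracks — r0: last symbol not d; r1: last symbol is d.
Each missing δ(q, a) is the state matching the new tracked value after reading a.
δ(r0, d) = r1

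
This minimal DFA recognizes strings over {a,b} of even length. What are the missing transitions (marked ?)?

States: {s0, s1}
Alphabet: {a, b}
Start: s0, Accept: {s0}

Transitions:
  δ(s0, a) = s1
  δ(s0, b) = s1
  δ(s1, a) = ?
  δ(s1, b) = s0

From the language and accept set, identify what each state tracks — s0: even length so far; s1: odd length so far.
Each missing δ(q, a) is the state matching the new tracked value after reading a.
δ(s1, a) = s0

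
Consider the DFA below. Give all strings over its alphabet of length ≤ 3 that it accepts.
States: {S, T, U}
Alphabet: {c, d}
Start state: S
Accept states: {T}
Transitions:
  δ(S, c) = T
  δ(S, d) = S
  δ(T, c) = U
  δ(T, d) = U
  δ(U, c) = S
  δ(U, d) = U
c, dc, ddc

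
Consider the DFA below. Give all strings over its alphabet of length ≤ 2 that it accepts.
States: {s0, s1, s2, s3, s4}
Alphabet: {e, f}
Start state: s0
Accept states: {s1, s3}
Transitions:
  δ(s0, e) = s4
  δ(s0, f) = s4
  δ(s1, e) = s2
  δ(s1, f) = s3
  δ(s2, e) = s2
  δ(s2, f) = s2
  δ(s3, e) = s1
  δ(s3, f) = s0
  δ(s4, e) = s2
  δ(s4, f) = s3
ef, ff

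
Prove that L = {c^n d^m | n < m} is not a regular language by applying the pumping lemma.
Assume L is regular with pumping length p. Idea: pumping up the c-block makes the c-count reach the d-count.
Choose s = c^p d^(p+1) ∈ L. By the pumping lemma, s = xyz with |xy| ≤ p, |y| > 0, so y = c^k with k ≥ 1. Then xy²z = c^(p+k) d^(p+1). Since p+k ≥ p+1, the number of c's is no longer strictly less than the number of d's, so xy²z ∉ L.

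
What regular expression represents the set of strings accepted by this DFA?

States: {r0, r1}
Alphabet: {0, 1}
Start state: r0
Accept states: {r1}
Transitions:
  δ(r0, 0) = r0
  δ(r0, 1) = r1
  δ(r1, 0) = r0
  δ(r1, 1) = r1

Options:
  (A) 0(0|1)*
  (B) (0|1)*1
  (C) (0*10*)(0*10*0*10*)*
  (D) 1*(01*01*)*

Check each option against the DFA on short strings; one disagreement eliminates an option:
  (A) 0(0|1)*: on '0' the DFA goes r0 → r0 and rejects (r0 ∉ Accept), but the regex matches it → eliminate
  (B) (0|1)*1: agrees with the DFA on every string of length ≤ 6
  (C) (0*10*)(0*10*0*10*)*: on '10' the DFA goes r0 → r1 → r0 and rejects (r0 ∉ Accept), but the regex matches it → eliminate
  (D) 1*(01*01*)*: on ε the DFA stays in r0 and rejects (r0 ∉ Accept), but the regex matches it → eliminate
Only (B) is consistent with the DFA.
(B) (0|1)*1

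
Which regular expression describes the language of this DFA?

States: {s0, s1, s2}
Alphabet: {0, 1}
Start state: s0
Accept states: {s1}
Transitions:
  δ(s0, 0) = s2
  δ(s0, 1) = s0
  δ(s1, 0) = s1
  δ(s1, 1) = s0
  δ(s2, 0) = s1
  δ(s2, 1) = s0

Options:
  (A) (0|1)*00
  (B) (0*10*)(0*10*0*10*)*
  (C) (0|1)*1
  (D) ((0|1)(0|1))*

Check each option against the DFA on short strings; one disagreement eliminates an option:
  (A) (0|1)*00: agrees with the DFA on every string of length ≤ 6
  (B) (0*10*)(0*10*0*10*)*: on '1' the DFA goes s0 → s0 and rejects (s0 ∉ Accept), but the regex matches it → eliminate
  (C) (0|1)*1: on '1' the DFA goes s0 → s0 and rejects (s0 ∉ Accept), but the regex matches it → eliminate
  (D) ((0|1)(0|1))*: on ε the DFA stays in s0 and rejects (s0 ∉ Accept), but the regex matches it → eliminate
Only (A) is consistent with the DFA.
(A) (0|1)*00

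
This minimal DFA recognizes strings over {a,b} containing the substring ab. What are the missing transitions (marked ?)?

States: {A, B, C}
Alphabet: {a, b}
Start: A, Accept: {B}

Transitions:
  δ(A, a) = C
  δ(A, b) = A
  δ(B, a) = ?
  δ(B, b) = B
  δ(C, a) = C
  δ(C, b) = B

From the language and accept set, identify what each state tracks — A: no a seen yet; B: substring ab seen; C: seen a a, waiting for b.
Each missing δ(q, a) is the state matching the new tracked value after reading a.
δ(B, a) = B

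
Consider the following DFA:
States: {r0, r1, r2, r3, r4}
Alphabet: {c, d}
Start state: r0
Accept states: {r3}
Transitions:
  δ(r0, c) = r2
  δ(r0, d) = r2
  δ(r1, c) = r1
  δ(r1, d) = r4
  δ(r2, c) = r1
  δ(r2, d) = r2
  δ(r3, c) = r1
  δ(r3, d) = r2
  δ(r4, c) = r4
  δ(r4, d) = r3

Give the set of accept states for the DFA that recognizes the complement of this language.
Complement accept states = All states \ Original accept states
= {r0, r1, r2, r3, r4} \ {r3}
{r0, r1, r2, r4}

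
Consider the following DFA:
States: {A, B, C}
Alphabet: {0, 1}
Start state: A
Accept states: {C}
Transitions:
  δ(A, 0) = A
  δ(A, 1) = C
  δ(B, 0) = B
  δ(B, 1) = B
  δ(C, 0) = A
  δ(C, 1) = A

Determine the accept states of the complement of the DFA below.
Complement accept states = All states \ Original accept states
= {A, B, C} \ {C}
{A, B}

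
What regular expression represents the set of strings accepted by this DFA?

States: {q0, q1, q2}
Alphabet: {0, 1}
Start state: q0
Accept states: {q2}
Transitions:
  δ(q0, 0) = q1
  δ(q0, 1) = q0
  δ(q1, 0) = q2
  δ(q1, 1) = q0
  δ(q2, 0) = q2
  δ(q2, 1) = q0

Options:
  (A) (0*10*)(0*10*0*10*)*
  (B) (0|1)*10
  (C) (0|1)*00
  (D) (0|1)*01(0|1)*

Check each option against the DFA on short strings; one disagreement eliminates an option:
  (A) (0*10*)(0*10*0*10*)*: on '1' the DFA goes q0 → q0 and rejects (q0 ∉ Accept), but the regex matches it → eliminate
  (B) (0|1)*10: on '00' the DFA goes q0 → q1 → q2 and accepts (q2 ∈ Accept), but the regex does not match it → eliminate
  (C) (0|1)*00: agrees with the DFA on every string of length ≤ 6
  (D) (0|1)*01(0|1)*: on '00' the DFA goes q0 → q1 → q2 and accepts (q2 ∈ Accept), but the regex does not match it → eliminate
Only (C) is consistent with the DFA.
(C) (0|1)*00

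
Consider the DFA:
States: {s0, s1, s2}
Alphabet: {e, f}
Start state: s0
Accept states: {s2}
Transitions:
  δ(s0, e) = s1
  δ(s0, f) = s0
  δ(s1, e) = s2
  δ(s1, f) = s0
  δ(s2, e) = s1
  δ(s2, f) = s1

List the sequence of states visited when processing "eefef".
read 'e': s0 → s1
  read 'e': s1 → s2
  read 'f': s2 → s1
  read 'e': s1 → s2
  read 'f': s2 → s1
s0 -> s1 -> s2 -> s1 -> s2 -> s1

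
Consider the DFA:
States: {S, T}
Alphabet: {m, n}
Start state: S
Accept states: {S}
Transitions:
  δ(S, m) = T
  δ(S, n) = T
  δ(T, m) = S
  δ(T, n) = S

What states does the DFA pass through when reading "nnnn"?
read 'n': S → T
  read 'n': T → S
  read 'n': S → T
  read 'n': T → S
S -> T -> S -> T -> S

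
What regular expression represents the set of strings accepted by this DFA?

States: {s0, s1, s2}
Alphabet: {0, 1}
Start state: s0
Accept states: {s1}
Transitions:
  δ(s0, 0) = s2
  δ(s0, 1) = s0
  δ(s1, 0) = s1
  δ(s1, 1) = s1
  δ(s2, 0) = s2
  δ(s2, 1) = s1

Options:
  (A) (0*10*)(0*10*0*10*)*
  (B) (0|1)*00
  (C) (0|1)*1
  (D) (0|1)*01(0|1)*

Check each option against the DFA on short strings; one disagreement eliminates an option:
  (A) (0*10*)(0*10*0*10*)*: on '1' the DFA goes s0 → s0 and rejects (s0 ∉ Accept), but the regex matches it → eliminate
  (B) (0|1)*00: on '00' the DFA goes s0 → s2 → s2 and rejects (s2 ∉ Accept), but the regex matches it → eliminate
  (C) (0|1)*1: on '1' the DFA goes s0 → s0 and rejects (s0 ∉ Accept), but the regex matches it → eliminate
  (D) (0|1)*01(0|1)*: agrees with the DFA on every string of length ≤ 6
Only (D) is consistent with the DFA.
(D) (0|1)*01(0|1)*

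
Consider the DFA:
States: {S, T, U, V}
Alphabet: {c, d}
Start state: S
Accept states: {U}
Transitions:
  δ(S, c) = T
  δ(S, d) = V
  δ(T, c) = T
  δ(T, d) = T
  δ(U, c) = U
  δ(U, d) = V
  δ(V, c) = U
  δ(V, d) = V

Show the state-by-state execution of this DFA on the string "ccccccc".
read 'c': S → T
  read 'c': T → T
  read 'c': T → T
  read 'c': T → T
  read 'c': T → T
  read 'c': T → T
  read 'c': T → T
S -> T -> T -> T -> T -> T -> T -> T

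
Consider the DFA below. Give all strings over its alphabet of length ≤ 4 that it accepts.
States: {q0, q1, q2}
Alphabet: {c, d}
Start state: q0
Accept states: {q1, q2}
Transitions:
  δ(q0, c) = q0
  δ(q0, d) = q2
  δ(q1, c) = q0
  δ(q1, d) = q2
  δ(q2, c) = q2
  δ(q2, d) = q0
d, cd, dc, ccd, cdc, dcc, ddd, cccd, ccdc, cdcc, cddd, dccc, dcdd, ddcd, dddc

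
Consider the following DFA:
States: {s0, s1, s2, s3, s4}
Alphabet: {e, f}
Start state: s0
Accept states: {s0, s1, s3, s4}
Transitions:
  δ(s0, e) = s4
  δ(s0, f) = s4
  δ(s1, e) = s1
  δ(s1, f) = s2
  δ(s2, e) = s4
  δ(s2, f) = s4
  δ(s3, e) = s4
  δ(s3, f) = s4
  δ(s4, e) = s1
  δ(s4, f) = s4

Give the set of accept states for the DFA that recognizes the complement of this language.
Complement accept states = All states \ Original accept states
= {s0, s1, s2, s3, s4} \ {s0, s1, s3, s4}
{s2}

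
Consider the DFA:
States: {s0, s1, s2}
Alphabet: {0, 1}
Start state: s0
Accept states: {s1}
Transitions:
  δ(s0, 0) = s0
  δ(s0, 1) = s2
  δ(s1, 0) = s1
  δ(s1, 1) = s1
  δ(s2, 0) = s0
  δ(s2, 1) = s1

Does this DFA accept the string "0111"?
Processing string "0111":
  s0 --0--> s0
  s0 --1--> s2
  s2 --1--> s1
  s1 --1--> s1
Final state: s1
Accept states: {s1}
Yes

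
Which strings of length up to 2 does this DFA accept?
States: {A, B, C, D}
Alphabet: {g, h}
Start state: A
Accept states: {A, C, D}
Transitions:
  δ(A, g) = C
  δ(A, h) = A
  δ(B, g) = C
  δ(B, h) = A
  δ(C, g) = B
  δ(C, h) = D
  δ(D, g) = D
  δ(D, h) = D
ε, g, h, gh, hg, hh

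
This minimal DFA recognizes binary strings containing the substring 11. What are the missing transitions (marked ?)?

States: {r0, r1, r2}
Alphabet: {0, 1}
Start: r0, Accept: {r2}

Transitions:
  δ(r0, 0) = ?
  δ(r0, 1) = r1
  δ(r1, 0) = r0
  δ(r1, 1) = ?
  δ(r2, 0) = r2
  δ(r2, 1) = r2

From the language and accept set, identify what each state tracks — r0: no progress toward 11; r1: one trailing 1; r2: substring 11 seen.
Each missing δ(q, a) is the state matching the new tracked value after reading a.
δ(r0, 0) = r0; δ(r1, 1) = r2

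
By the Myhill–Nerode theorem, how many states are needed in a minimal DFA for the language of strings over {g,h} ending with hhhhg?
By Myhill–Nerode, count the distinguishable equivalence classes: 6 classes — one per longest suffix of the input that is a prefix of 'hhhhg' (lengths 0 through 5); only the length-5 class is accepting.
6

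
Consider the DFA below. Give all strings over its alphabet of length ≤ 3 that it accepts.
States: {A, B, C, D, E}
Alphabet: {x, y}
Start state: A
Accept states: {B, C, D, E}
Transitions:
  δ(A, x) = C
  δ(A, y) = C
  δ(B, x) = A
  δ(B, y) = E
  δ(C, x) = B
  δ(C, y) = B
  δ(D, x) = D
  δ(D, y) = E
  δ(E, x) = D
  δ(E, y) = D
x, y, xx, xy, yx, yy, xxy, xyy, yxy, yyy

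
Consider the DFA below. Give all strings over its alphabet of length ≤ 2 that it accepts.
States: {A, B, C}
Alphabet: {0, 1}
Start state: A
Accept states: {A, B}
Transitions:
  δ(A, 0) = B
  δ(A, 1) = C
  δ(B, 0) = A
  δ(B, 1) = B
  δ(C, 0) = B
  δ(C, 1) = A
ε, 0, 00, 01, 10, 11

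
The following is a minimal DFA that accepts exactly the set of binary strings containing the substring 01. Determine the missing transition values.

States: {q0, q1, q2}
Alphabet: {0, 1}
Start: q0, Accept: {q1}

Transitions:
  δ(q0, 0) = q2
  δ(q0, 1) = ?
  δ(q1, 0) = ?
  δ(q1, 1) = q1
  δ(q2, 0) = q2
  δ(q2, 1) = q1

From the language and accept set, identify what each state tracks — q0: no 0 seen yet; q1: substring 01 seen; q2: seen a 0, waiting for 1.
Each missing δ(q, a) is the state matching the new tracked value after reading a.
δ(q0, 1) = q0; δ(q1, 0) = q1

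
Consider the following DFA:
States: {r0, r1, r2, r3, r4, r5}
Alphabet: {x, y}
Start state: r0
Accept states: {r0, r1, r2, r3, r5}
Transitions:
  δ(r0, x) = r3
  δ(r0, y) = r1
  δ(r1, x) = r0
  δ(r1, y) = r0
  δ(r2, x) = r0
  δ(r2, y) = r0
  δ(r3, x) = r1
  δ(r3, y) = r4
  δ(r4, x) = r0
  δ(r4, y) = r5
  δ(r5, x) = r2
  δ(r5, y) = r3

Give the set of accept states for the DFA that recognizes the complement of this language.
Complement accept states = All states \ Original accept states
= {r0, r1, r2, r3, r4, r5} \ {r0, r1, r2, r3, r5}
{r4}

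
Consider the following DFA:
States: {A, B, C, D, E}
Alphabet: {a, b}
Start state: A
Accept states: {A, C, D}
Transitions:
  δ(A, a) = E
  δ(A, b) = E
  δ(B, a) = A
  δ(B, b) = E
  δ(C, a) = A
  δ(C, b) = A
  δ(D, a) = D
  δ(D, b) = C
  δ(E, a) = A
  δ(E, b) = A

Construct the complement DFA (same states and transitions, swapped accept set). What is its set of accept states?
Complement accept states = All states \ Original accept states
= {A, B, C, D, E} \ {A, C, D}
{B, E}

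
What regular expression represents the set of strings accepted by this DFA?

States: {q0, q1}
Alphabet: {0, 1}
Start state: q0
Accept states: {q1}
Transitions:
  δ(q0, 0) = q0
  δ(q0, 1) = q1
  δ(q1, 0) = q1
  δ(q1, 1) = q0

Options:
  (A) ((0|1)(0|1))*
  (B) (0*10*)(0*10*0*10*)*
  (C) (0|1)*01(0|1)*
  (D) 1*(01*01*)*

Check each option against the DFA on short strings; one disagreement eliminates an option:
  (A) ((0|1)(0|1))*: on ε the DFA stays in q0 and rejects (q0 ∉ Accept), but the regex matches it → eliminate
  (B) (0*10*)(0*10*0*10*)*: agrees with the DFA on every string of length ≤ 6
  (C) (0|1)*01(0|1)*: on '1' the DFA goes q0 → q1 and accepts (q1 ∈ Accept), but the regex does not match it → eliminate
  (D) 1*(01*01*)*: on ε the DFA stays in q0 and rejects (q0 ∉ Accept), but the regex matches it → eliminate
Only (B) is consistent with the DFA.
(B) (0*10*)(0*10*0*10*)*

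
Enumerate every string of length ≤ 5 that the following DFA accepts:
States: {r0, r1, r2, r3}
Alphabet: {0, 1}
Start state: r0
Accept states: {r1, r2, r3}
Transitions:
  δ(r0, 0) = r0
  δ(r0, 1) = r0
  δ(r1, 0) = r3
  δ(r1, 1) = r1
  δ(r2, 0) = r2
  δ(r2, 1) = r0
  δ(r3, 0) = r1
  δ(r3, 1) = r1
None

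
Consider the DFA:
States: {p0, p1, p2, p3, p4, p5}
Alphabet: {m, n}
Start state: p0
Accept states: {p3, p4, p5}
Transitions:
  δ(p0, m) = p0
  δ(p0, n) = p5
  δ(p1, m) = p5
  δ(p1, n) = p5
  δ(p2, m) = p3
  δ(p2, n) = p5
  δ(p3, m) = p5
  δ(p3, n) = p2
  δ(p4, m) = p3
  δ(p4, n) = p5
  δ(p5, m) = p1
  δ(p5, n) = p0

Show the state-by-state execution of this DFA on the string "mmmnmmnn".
read 'm': p0 → p0
  read 'm': p0 → p0
  read 'm': p0 → p0
  read 'n': p0 → p5
  read 'm': p5 → p1
  read 'm': p1 → p5
  read 'n': p5 → p0
  read 'n': p0 → p5
p0 -> p0 -> p0 -> p0 -> p5 -> p1 -> p5 -> p0 -> p5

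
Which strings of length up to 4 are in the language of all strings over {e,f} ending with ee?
ee, eee, fee, eeee, efee, feee, ffee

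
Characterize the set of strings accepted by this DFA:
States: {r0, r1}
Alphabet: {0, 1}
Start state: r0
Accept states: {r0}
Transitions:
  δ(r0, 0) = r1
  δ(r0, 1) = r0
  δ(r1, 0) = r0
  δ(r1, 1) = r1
Testing a few strings:
  '11' → accept
  '0' → reject
  '1' → accept
  '00' → accept
State roles: r0=even number of 0's so far; r1=odd number of 0's so far
All binary strings with an even number of 0's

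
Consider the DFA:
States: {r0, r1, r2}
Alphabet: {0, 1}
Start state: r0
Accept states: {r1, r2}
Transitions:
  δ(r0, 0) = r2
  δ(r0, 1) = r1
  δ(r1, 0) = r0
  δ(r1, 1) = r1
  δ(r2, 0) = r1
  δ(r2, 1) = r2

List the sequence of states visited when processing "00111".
read '0': r0 → r2
  read '0': r2 → r1
  read '1': r1 → r1
  read '1': r1 → r1
  read '1': r1 → r1
r0 -> r2 -> r1 -> r1 -> r1 -> r1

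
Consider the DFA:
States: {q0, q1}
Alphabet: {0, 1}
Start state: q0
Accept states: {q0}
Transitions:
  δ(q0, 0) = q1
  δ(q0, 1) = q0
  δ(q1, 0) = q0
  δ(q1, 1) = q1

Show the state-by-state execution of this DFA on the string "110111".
read '1': q0 → q0
  read '1': q0 → q0
  read '0': q0 → q1
  read '1': q1 → q1
  read '1': q1 → q1
  read '1': q1 → q1
q0 -> q0 -> q0 -> q1 -> q1 -> q1 -> q1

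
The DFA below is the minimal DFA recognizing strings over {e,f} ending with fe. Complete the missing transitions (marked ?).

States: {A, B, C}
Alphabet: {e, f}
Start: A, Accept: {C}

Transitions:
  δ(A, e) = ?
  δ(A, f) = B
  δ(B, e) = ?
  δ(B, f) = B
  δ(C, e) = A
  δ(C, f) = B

From the language and accept set, identify what each state tracks — A: no suffix match; B: one trailing f; C: suffix is fe.
Each missing δ(q, a) is the state matching the new tracked value after reading a.
δ(A, e) = A; δ(B, e) = C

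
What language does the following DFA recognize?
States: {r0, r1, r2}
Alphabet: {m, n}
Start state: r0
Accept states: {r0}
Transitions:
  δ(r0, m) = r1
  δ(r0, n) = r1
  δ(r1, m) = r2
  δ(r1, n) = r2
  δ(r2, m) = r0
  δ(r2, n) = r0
Testing a few strings:
  'n' → reject
  'nm' → reject
  'mm' → reject
  'mmn' → accept
State roles: r0=length ≡ 0 (mod 3); r1=length ≡ 1 (mod 3); r2=length ≡ 2 (mod 3)
All strings over {m,n} whose length is a multiple of 3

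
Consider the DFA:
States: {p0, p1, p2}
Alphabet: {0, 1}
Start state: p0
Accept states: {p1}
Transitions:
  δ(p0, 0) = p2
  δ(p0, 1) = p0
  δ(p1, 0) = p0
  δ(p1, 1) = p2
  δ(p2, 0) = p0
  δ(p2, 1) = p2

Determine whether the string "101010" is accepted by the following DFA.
Processing string "101010":
  p0 --1--> p0
  p0 --0--> p2
  p2 --1--> p2
  p2 --0--> p0
  p0 --1--> p0
  p0 --0--> p2
Final state: p2
Accept states: {p1}
No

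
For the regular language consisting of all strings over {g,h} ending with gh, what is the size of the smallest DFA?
By Myhill–Nerode, count the distinguishable equivalence classes: 3 classes — one per longest suffix of the input that is a prefix of 'gh' (lengths 0 through 2); only the length-2 class is accepting.
3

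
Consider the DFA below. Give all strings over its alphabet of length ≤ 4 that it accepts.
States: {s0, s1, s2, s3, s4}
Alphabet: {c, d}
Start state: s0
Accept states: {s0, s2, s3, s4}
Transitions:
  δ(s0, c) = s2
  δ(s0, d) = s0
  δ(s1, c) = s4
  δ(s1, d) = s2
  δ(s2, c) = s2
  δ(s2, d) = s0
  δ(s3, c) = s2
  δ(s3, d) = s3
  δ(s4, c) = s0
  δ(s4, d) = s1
ε, c, d, cc, cd, dc, dd, ccc, ccd, cdc, cdd, dcc, dcd, ddc, ddd, cccc, cccd, ccdc, ccdd, cdcc, cdcd, cddc, cddd, dccc, dccd, dcdc, dcdd, ddcc, ddcd, dddc, dddd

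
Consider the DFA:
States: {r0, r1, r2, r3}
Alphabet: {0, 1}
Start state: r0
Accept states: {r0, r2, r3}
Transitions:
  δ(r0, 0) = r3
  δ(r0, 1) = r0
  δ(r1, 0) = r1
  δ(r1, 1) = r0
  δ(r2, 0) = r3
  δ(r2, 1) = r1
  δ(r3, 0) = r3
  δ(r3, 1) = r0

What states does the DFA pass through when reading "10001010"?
read '1': r0 → r0
  read '0': r0 → r3
  read '0': r3 → r3
  read '0': r3 → r3
  read '1': r3 → r0
  read '0': r0 → r3
  read '1': r3 → r0
  read '0': r0 → r3
r0 -> r0 -> r3 -> r3 -> r3 -> r0 -> r3 -> r0 -> r3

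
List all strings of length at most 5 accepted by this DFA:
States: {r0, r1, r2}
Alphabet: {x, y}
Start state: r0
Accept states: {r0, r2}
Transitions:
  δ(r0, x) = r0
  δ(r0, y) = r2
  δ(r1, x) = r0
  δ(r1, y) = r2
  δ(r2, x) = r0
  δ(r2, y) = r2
ε, x, y, xx, xy, yx, yy, xxx, xxy, xyx, xyy, yxx, yxy, yyx, yyy, xxxx, xxxy, xxyx, xxyy, xyxx, xyxy, xyyx, xyyy, yxxx, yxxy, yxyx, yxyy, yyxx, yyxy, yyyx, yyyy, xxxxx, xxxxy, xxxyx, xxxyy, xxyxx, xxyxy, xxyyx, xxyyy, xyxxx, xyxxy, xyxyx, xyxyy, xyyxx, xyyxy, xyyyx, xyyyy, yxxxx, yxxxy, yxxyx, yxxyy, yxyxx, yxyxy, yxyyx, yxyyy, yyxxx, yyxxy, yyxyx, yyxyy, yyyxx, yyyxy, yyyyx, yyyyy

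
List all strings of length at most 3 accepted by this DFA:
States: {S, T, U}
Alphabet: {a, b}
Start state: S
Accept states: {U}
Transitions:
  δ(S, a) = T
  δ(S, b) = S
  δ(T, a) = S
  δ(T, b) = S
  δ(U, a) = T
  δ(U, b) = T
None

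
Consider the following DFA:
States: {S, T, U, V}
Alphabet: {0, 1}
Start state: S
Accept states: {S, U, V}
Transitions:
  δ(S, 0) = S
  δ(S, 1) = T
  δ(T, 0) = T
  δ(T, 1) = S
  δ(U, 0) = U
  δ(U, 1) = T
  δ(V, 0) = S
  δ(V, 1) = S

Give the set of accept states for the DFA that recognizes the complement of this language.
Complement accept states = All states \ Original accept states
= {S, T, U, V} \ {S, U, V}
{T}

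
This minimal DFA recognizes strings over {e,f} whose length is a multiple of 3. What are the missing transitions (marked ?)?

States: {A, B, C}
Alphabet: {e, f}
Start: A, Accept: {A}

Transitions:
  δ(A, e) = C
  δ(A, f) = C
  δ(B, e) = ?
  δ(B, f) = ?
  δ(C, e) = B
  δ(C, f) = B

From the language and accept set, identify what each state tracks — A: length ≡ 0 (mod 3); B: length ≡ 2 (mod 3); C: length ≡ 1 (mod 3).
Each missing δ(q, a) is the state matching the new tracked value after reading a.
δ(B, e) = A; δ(B, f) = A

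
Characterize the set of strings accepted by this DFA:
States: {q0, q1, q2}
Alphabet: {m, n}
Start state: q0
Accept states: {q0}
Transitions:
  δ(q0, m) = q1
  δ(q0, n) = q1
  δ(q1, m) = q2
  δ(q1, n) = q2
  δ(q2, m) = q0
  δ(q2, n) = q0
Testing a few strings:
  'mn' → reject
  'n' → reject
  'mnm' → accept
  'nnnm' → reject
State roles: q0=length ≡ 0 (mod 3); q1=length ≡ 1 (mod 3); q2=length ≡ 2 (mod 3)
All strings over {m,n} whose length is a multiple of 3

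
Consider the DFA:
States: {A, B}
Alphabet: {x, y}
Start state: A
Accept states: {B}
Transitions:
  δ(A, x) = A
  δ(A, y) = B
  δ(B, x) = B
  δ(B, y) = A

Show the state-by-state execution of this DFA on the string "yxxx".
read 'y': A → B
  read 'x': B → B
  read 'x': B → B
  read 'x': B → B
A -> B -> B -> B -> B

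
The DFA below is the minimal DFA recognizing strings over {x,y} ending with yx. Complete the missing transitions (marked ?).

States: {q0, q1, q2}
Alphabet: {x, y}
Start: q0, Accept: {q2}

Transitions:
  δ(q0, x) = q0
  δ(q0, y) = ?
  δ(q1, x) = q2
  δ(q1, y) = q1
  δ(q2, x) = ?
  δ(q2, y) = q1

From the language and accept set, identify what each state tracks — q0: no suffix match; q1: one trailing y; q2: suffix is yx.
Each missing δ(q, a) is the state matching the new tracked value after reading a.
δ(q0, y) = q1; δ(q2, x) = q0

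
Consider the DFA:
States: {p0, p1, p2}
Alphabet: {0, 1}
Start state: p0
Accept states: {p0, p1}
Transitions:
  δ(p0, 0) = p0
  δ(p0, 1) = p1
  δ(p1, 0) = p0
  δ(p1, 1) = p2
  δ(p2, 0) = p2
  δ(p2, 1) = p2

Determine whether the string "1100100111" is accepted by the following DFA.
Processing string "1100100111":
  p0 --1--> p1
  p1 --1--> p2
  p2 --0--> p2
  p2 --0--> p2
  p2 --1--> p2
  p2 --0--> p2
  p2 --0--> p2
  p2 --1--> p2
  p2 --1--> p2
  p2 --1--> p2
Final state: p2
Accept states: {p0, p1}
No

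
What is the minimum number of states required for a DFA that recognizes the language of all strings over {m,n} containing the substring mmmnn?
By Myhill–Nerode, count the distinguishable equivalence classes: 6 classes — one per longest suffix of the input that is a prefix of 'mmmnn' (lengths 0 through 4), plus an absorbing 'already seen mmmnn' class.
6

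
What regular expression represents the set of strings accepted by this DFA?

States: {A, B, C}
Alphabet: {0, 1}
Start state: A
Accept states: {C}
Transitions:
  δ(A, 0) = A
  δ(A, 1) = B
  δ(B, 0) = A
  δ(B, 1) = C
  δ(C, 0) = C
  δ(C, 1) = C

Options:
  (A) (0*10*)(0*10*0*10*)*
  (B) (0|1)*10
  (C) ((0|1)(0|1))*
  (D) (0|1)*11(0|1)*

Check each option against the DFA on short strings; one disagreement eliminates an option:
  (A) (0*10*)(0*10*0*10*)*: on '1' the DFA goes A → B and rejects (B ∉ Accept), but the regex matches it → eliminate
  (B) (0|1)*10: on '10' the DFA goes A → B → A and rejects (A ∉ Accept), but the regex matches it → eliminate
  (C) ((0|1)(0|1))*: on ε the DFA stays in A and rejects (A ∉ Accept), but the regex matches it → eliminate
  (D) (0|1)*11(0|1)*: agrees with the DFA on every string of length ≤ 6
Only (D) is consistent with the DFA.
(D) (0|1)*11(0|1)*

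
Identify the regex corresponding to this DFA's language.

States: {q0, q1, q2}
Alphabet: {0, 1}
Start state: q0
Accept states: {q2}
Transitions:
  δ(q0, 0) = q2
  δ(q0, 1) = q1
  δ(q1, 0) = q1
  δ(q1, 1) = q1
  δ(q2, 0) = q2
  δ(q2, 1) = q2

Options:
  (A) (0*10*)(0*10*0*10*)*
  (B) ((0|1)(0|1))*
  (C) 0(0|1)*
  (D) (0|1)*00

Check each option against the DFA on short strings; one disagreement eliminates an option:
  (A) (0*10*)(0*10*0*10*)*: on '0' the DFA goes q0 → q2 and accepts (q2 ∈ Accept), but the regex does not match it → eliminate
  (B) ((0|1)(0|1))*: on ε the DFA stays in q0 and rejects (q0 ∉ Accept), but the regex matches it → eliminate
  (C) 0(0|1)*: agrees with the DFA on every string of length ≤ 6
  (D) (0|1)*00: on '0' the DFA goes q0 → q2 and accepts (q2 ∈ Accept), but the regex does not match it → eliminate
Only (C) is consistent with the DFA.
(C) 0(0|1)*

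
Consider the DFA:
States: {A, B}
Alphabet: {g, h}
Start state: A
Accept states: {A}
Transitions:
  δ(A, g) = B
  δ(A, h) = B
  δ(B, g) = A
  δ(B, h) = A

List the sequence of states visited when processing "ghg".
read 'g': A → B
  read 'h': B → A
  read 'g': A → B
A -> B -> A -> B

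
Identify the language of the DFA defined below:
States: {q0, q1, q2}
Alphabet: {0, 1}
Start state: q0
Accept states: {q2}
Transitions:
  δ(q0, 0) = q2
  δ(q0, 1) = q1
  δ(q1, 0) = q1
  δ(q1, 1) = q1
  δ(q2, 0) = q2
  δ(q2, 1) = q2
Testing a few strings:
  '1' → reject
  '10' → reject
  '0' → accept
  '00' → accept
State roles: q0=no input read; q1=started with 1 (dead); q2=started with 0
All binary strings starting with 0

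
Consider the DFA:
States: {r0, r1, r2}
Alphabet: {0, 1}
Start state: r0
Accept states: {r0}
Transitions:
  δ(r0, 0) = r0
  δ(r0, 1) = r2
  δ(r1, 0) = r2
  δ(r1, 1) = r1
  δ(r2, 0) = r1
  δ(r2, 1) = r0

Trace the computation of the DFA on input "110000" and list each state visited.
read '1': r0 → r2
  read '1': r2 → r0
  read '0': r0 → r0
  read '0': r0 → r0
  read '0': r0 → r0
  read '0': r0 → r0
r0 -> r2 -> r0 -> r0 -> r0 -> r0 -> r0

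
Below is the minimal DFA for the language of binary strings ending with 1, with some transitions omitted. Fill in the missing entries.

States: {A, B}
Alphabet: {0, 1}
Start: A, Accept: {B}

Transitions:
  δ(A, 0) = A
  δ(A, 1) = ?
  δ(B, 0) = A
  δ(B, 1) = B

From the language and accept set, identify what each state tracks — A: last symbol not 1; B: last symbol is 1.
Each missing δ(q, a) is the state matching the new tracked value after reading a.
δ(A, 1) = B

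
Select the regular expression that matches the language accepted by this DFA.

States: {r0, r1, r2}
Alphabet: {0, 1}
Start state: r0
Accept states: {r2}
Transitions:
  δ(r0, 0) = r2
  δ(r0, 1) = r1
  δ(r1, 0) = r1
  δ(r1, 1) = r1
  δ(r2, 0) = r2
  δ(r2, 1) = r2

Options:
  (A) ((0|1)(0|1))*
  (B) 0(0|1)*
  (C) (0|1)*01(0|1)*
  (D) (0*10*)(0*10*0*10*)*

Check each option against the DFA on short strings; one disagreement eliminates an option:
  (A) ((0|1)(0|1))*: on ε the DFA stays in r0 and rejects (r0 ∉ Accept), but the regex matches it → eliminate
  (B) 0(0|1)*: agrees with the DFA on every string of length ≤ 6
  (C) (0|1)*01(0|1)*: on '0' the DFA goes r0 → r2 and accepts (r2 ∈ Accept), but the regex does not match it → eliminate
  (D) (0*10*)(0*10*0*10*)*: on '0' the DFA goes r0 → r2 and accepts (r2 ∈ Accept), but the regex does not match it → eliminate
Only (B) is consistent with the DFA.
(B) 0(0|1)*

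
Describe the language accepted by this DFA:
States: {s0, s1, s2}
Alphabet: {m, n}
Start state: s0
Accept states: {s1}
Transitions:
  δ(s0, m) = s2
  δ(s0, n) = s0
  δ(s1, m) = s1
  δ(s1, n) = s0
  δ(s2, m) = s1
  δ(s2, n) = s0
Testing a few strings:
  'nmn' → reject
  'nn' → reject
  'm' → reject
  'mn' → reject
State roles: s0=last symbol not m; s1=two trailing m's; s2=one trailing m
All strings over {m,n} ending with mm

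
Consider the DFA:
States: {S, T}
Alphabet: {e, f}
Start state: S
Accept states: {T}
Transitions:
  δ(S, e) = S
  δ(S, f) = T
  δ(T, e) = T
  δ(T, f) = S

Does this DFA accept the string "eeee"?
Processing string "eeee":
  S --e--> S
  S --e--> S
  S --e--> S
  S --e--> S
Final state: S
Accept states: {T}
No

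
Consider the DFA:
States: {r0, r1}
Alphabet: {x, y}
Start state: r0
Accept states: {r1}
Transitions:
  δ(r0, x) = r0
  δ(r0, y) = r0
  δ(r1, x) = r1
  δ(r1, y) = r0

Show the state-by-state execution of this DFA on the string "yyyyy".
read 'y': r0 → r0
  read 'y': r0 → r0
  read 'y': r0 → r0
  read 'y': r0 → r0
  read 'y': r0 → r0
r0 -> r0 -> r0 -> r0 -> r0 -> r0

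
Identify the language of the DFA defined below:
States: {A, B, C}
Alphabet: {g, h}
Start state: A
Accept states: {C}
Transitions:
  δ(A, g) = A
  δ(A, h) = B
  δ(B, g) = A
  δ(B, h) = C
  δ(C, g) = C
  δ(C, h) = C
Testing a few strings:
  'g' → reject
  'hggh' → reject
  'gghg' → reject
  'hhh' → accept
State roles: A=no progress toward hh; B=one trailing h; C=substring hh seen
All strings over {g,h} containing the substring hh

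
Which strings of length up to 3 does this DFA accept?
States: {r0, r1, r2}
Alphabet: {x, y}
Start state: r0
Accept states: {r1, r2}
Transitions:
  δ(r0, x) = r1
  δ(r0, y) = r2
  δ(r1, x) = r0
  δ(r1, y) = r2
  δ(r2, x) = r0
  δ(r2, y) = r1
x, y, xy, yy, xxx, xxy, xyy, yxx, yxy, yyy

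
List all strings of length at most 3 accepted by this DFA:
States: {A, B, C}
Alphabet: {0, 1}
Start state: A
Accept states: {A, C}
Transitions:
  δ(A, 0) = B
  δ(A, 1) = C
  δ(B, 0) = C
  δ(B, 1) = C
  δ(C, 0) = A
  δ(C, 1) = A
ε, 1, 00, 01, 10, 11, 000, 001, 010, 011, 101, 111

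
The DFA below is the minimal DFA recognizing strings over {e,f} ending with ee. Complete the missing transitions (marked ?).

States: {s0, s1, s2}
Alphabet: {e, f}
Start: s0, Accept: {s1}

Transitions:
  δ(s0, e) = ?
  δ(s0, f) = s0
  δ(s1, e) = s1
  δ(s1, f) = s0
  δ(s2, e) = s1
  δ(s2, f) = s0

From the language and accept set, identify what each state tracks — s0: last symbol not e; s1: two trailing e's; s2: one trailing e.
Each missing δ(q, a) is the state matching the new tracked value after reading a.
δ(s0, e) = s2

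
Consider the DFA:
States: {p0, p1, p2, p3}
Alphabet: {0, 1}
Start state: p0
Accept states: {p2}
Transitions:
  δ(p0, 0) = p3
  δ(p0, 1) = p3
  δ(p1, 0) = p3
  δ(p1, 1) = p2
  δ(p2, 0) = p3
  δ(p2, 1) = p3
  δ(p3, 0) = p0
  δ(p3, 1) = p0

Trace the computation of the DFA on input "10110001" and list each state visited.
read '1': p0 → p3
  read '0': p3 → p0
  read '1': p0 → p3
  read '1': p3 → p0
  read '0': p0 → p3
  read '0': p3 → p0
  read '0': p0 → p3
  read '1': p3 → p0
p0 -> p3 -> p0 -> p3 -> p0 -> p3 -> p0 -> p3 -> p0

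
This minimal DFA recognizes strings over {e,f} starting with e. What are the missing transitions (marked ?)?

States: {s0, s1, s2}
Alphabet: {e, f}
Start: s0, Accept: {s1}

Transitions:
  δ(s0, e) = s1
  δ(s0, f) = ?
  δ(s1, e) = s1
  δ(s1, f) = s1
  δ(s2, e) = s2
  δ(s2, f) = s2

From the language and accept set, identify what each state tracks — s0: no input read; s1: started with e; s2: started with f (dead).
Each missing δ(q, a) is the state matching the new tracked value after reading a.
δ(s0, f) = s2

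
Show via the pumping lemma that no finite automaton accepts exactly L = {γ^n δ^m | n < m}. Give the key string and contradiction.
Assume L is regular with pumping length p. Idea: pumping up the γ-block makes the γ-count reach the δ-count.
Choose s = γ^p δ^(p+1) ∈ L. By the pumping lemma, s = xyz with |xy| ≤ p, |y| > 0, so y = γ^k with k ≥ 1. Then xy²z = γ^(p+k) δ^(p+1). Since p+k ≥ p+1, the number of γ's is no longer strictly less than the number of δ's, so xy²z ∉ L.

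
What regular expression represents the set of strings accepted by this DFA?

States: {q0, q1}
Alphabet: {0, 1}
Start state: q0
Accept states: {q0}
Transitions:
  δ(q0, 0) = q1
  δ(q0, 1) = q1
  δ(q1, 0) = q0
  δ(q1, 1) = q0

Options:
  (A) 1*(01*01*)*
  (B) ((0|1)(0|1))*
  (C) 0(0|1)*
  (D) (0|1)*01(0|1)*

Check each option against the DFA on short strings; one disagreement eliminates an option:
  (A) 1*(01*01*)*: on '1' the DFA goes q0 → q1 and rejects (q1 ∉ Accept), but the regex matches it → eliminate
  (B) ((0|1)(0|1))*: agrees with the DFA on every string of length ≤ 6
  (C) 0(0|1)*: on ε the DFA stays in q0 and accepts (q0 ∈ Accept), but the regex does not match it → eliminate
  (D) (0|1)*01(0|1)*: on ε the DFA stays in q0 and accepts (q0 ∈ Accept), but the regex does not match it → eliminate
Only (B) is consistent with the DFA.
(B) ((0|1)(0|1))*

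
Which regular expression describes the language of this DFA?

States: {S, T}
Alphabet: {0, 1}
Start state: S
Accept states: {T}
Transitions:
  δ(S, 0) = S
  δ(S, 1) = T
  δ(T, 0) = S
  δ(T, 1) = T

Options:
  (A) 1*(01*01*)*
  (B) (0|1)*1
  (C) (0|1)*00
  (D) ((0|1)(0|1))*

Check each option against the DFA on short strings; one disagreement eliminates an option:
  (A) 1*(01*01*)*: on ε the DFA stays in S and rejects (S ∉ Accept), but the regex matches it → eliminate
  (B) (0|1)*1: agrees with the DFA on every string of length ≤ 6
  (C) (0|1)*00: on '1' the DFA goes S → T and accepts (T ∈ Accept), but the regex does not match it → eliminate
  (D) ((0|1)(0|1))*: on ε the DFA stays in S and rejects (S ∉ Accept), but the regex matches it → eliminate
Only (B) is consistent with the DFA.
(B) (0|1)*1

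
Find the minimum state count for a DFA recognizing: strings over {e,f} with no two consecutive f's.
By Myhill–Nerode, count the distinguishable equivalence classes: three classes — safe with last≠f / safe with last=f / ff seen (dead).
3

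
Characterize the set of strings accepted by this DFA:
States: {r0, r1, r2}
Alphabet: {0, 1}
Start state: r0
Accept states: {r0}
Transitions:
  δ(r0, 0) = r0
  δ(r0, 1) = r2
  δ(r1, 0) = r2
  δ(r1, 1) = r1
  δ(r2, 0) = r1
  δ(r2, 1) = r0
Testing a few strings:
  '11' → accept
  '1' → reject
  '010' → reject
  '0' → accept
State roles: r0=value ≡ 0 (mod 3); r1=value ≡ 2 (mod 3); r2=value ≡ 1 (mod 3)
All binary strings representing a multiple of 3 (read in base 2; leading zeros allowed and ε counts as 0)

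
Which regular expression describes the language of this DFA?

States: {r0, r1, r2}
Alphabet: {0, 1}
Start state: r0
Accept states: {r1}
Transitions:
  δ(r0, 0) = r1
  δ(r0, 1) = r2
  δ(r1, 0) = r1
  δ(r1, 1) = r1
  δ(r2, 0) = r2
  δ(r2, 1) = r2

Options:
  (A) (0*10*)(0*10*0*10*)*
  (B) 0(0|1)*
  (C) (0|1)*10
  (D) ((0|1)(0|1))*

Check each option against the DFA on short strings; one disagreement eliminates an option:
  (A) (0*10*)(0*10*0*10*)*: on '0' the DFA goes r0 → r1 and accepts (r1 ∈ Accept), but the regex does not match it → eliminate
  (B) 0(0|1)*: agrees with the DFA on every string of length ≤ 6
  (C) (0|1)*10: on '0' the DFA goes r0 → r1 and accepts (r1 ∈ Accept), but the regex does not match it → eliminate
  (D) ((0|1)(0|1))*: on ε the DFA stays in r0 and rejects (r0 ∉ Accept), but the regex matches it → eliminate
Only (B) is consistent with the DFA.
(B) 0(0|1)*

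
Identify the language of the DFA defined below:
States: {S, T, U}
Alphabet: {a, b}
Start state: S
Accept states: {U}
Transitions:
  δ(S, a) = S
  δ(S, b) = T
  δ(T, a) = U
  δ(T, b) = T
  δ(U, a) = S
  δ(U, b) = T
Testing a few strings:
  'aba' → accept
  'abbb' → reject
  'bbbb' → reject
  'aaaa' → reject
State roles: S=no suffix match; T=one trailing b; U=suffix is ba
All strings over {a,b} ending with ba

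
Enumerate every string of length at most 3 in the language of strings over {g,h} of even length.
ε, gg, gh, hg, hh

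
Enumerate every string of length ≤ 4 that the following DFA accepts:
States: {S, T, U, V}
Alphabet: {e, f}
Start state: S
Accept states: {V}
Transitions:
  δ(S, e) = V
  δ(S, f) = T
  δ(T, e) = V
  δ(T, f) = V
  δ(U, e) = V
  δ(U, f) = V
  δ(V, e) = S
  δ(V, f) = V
e, ef, fe, ff, eee, eff, fef, fff, eeef, eefe, eeff, efee, efff, feee, feff, ffee, ffff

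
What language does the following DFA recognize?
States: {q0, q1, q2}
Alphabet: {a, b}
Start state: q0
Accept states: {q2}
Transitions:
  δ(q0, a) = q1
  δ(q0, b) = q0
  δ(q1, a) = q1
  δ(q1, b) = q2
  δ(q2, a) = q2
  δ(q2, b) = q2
Testing a few strings:
  'baa' → reject
  'ab' → accept
  'bb' → reject
  'bba' → reject
State roles: q0=no a seen yet; q1=seen a a, waiting for b; q2=substring ab seen
All strings over {a,b} containing the substring ab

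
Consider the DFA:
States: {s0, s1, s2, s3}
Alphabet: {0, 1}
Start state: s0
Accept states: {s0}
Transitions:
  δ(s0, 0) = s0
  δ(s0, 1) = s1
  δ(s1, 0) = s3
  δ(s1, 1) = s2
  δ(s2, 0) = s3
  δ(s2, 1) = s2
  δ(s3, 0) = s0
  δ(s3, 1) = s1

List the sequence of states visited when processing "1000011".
read '1': s0 → s1
  read '0': s1 → s3
  read '0': s3 → s0
  read '0': s0 → s0
  read '0': s0 → s0
  read '1': s0 → s1
  read '1': s1 → s2
s0 -> s1 -> s3 -> s0 -> s0 -> s0 -> s1 -> s2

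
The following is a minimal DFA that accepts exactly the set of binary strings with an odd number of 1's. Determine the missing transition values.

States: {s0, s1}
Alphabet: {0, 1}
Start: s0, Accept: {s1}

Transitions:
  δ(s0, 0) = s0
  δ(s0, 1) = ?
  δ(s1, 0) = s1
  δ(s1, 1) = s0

From the language and accept set, identify what each state tracks — s0: even number of 1's so far; s1: odd number of 1's so far.
Each missing δ(q, a) is the state matching the new tracked value after reading a.
δ(s0, 1) = s1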